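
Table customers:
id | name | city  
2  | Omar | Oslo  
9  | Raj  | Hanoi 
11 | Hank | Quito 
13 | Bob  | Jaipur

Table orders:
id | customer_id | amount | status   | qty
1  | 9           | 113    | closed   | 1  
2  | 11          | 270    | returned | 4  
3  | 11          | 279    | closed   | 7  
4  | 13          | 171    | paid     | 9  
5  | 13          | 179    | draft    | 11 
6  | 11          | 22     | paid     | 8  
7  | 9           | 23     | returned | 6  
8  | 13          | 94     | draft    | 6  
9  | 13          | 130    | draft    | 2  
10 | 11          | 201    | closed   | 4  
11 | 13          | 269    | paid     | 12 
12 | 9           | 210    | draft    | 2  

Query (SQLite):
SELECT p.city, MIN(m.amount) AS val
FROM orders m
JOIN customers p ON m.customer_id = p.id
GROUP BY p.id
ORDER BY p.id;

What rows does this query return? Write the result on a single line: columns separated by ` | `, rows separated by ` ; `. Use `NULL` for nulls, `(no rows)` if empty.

Hanoi | 23 ; Quito | 22 ; Jaipur | 94

Join each orders row to its customers via customer_id.
Group joined rows by customers.id; compute MIN(m.amount) per group.
  9: ids {1, 7, 12} → MIN(m.amount)=23
  11: ids {2, 3, 6, 10} → MIN(m.amount)=22
  13: ids {4, 5, 8, 9, 11} → MIN(m.amount)=94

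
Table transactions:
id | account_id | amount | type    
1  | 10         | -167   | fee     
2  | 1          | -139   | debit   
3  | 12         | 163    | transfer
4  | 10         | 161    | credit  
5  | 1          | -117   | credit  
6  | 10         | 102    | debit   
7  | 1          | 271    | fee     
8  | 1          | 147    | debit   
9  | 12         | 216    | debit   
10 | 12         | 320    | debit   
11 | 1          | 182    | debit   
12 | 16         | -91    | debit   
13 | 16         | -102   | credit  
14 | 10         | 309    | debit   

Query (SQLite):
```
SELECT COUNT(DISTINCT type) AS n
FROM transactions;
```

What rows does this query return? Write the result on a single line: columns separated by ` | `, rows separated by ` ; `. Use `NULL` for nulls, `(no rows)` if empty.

Count distinct non-NULL type values.

4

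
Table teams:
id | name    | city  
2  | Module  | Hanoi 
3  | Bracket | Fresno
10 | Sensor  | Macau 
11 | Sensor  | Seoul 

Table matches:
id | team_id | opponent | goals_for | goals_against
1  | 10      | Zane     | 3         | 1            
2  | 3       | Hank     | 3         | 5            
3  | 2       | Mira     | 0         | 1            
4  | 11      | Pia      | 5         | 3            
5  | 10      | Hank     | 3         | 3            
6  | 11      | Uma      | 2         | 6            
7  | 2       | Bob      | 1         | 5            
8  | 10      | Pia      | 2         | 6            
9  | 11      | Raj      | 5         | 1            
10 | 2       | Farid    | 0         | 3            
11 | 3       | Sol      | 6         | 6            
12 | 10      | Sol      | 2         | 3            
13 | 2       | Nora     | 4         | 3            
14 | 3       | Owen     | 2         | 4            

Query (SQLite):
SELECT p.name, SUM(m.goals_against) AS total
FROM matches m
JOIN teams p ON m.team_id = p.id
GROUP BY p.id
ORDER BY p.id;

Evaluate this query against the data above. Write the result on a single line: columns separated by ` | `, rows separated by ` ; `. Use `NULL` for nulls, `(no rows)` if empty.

Join each matches row to its teams via team_id.
Group joined rows by teams.id; compute SUM(m.goals_against) per group.
  2: ids {3, 7, 10, 13} → SUM(m.goals_against)=12
  3: ids {2, 11, 14} → SUM(m.goals_against)=15
  10: ids {1, 5, 8, 12} → SUM(m.goals_against)=13
  11: ids {4, 6, 9} → SUM(m.goals_against)=10

Module | 12 ; Bracket | 15 ; Sensor | 13 ; Sensor | 10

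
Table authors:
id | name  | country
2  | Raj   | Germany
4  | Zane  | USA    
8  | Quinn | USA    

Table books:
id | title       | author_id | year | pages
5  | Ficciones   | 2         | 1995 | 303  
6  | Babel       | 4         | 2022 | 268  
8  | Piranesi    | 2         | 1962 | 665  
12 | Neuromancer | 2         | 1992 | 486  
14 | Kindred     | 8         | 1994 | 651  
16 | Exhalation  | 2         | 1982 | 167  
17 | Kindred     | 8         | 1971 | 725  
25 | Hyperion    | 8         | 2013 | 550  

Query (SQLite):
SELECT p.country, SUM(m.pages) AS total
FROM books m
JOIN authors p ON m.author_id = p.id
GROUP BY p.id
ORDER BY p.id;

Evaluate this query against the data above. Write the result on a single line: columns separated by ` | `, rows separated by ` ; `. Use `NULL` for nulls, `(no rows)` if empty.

Germany | 1621 ; USA | 268 ; USA | 1926

Join each books row to its authors via author_id.
Group joined rows by authors.id; compute SUM(m.pages) per group.
  2: ids {5, 8, 12, 16} → SUM(m.pages)=1621
  4: ids {6} → SUM(m.pages)=268
  8: ids {14, 17, 25} → SUM(m.pages)=1926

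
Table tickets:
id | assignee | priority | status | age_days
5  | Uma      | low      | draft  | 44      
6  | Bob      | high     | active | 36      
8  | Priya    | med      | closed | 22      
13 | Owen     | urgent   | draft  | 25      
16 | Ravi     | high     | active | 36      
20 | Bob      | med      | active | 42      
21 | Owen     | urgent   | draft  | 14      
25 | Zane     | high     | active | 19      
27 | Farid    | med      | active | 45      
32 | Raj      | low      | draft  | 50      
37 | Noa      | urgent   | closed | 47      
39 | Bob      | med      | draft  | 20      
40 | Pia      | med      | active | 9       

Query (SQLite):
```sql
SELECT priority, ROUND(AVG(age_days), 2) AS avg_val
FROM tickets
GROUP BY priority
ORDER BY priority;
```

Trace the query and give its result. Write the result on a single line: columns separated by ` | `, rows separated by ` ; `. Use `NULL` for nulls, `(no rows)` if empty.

Partition tickets by priority; compute ROUND(AVG(age_days), 2) within each group.
  high: ids {6, 16, 25} → ROUND(AVG(age_days), 2)=30.33
  low: ids {5, 32} → ROUND(AVG(age_days), 2)=47
  med: ids {8, 20, 27, 39, 40} → ROUND(AVG(age_days), 2)=27.6
  urgent: ids {13, 21, 37} → ROUND(AVG(age_days), 2)=28.67

high | 30.33 ; low | 47 ; med | 27.6 ; urgent | 28.67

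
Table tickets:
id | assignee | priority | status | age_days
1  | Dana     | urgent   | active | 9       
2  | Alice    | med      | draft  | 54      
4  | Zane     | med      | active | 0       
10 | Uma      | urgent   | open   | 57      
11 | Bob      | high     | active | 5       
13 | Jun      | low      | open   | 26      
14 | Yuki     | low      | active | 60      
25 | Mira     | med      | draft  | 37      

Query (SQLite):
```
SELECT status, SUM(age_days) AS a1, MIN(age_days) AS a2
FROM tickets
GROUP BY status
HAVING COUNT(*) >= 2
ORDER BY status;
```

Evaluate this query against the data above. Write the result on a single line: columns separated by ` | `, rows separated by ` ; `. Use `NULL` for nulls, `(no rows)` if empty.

active | 74 | 0 ; draft | 91 | 37 ; open | 83 | 26

Group tickets by status.
Per group compute: SUM(age_days), MIN(age_days).
HAVING: drop groups with fewer than 2 rows.
  active: ids {1, 4, 11, 14} → SUM(age_days)=74, MIN(age_days)=0
  draft: ids {2, 25} → SUM(age_days)=91, MIN(age_days)=37
  open: ids {10, 13} → SUM(age_days)=83, MIN(age_days)=26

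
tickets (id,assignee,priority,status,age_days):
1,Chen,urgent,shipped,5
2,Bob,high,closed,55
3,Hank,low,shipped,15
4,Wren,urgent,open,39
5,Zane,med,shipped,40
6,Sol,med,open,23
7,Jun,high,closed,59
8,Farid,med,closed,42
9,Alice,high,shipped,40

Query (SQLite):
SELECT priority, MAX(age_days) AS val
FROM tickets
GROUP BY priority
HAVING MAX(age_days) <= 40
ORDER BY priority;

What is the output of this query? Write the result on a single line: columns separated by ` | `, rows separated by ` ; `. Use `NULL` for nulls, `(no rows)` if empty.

Partition tickets by priority; compute MAX(age_days) within each group.
HAVING: keep groups where MAX(age_days) <= 40.
  high: ids {2, 7, 9} → MAX(age_days)=59
  low: ids {3} → MAX(age_days)=15
  med: ids {5, 6, 8} → MAX(age_days)=42
  urgent: ids {1, 4} → MAX(age_days)=39

low | 15 ; urgent | 39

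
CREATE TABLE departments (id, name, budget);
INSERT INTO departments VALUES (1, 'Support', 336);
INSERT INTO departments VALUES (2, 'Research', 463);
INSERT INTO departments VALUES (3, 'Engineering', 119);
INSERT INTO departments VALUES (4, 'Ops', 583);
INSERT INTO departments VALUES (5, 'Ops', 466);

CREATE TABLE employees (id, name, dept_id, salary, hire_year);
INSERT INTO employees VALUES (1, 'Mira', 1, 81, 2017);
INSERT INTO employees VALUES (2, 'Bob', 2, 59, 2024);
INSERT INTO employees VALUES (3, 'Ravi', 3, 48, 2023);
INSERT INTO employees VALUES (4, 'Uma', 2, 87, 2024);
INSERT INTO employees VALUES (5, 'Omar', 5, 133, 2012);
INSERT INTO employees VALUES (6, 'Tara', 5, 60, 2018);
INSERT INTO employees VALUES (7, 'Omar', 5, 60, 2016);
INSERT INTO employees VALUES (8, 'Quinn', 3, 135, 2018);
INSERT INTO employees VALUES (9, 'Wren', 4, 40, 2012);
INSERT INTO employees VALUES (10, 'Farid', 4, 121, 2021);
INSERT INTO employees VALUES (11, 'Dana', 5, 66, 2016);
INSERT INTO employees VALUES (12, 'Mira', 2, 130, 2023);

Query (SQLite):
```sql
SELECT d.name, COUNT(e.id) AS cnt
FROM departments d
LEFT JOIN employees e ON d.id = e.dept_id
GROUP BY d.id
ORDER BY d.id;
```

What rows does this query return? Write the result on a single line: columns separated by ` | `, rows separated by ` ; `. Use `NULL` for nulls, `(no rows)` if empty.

LEFT JOIN keeps every departments row; unmatched ones get NULL for employees columns.
Group by departments.id and compute COUNT(e.id). COUNT(col) of an all-NULL group is 0.
  1: ids {1} → COUNT(e.id)=1
  2: ids {2, 4, 12} → COUNT(e.id)=3
  3: ids {3, 8} → COUNT(e.id)=2
  4: ids {9, 10} → COUNT(e.id)=2
  5: ids {5, 6, 7, 11} → COUNT(e.id)=4

Support | 1 ; Research | 3 ; Engineering | 2 ; Ops | 2 ; Ops | 4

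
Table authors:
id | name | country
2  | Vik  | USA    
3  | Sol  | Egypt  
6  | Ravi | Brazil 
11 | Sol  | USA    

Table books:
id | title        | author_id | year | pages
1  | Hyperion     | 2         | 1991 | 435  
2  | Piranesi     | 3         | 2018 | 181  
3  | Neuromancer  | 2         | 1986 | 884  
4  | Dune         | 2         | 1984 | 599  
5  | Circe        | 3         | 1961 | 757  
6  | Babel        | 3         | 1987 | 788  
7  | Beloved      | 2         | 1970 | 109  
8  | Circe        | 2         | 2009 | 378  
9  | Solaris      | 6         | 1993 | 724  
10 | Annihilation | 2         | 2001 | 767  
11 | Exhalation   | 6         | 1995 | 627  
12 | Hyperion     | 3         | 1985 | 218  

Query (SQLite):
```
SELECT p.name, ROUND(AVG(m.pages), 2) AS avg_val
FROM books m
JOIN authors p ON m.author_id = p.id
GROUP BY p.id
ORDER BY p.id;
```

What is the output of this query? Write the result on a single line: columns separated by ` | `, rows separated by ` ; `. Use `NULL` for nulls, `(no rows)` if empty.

Join each books row to its authors via author_id.
Group joined rows by authors.id; compute ROUND(AVG(m.pages), 2) per group.
  2: ids {1, 3, 4, 7, 8, 10} → ROUND(AVG(m.pages), 2)=528.67
  3: ids {2, 5, 6, 12} → ROUND(AVG(m.pages), 2)=486
  6: ids {9, 11} → ROUND(AVG(m.pages), 2)=675.5

Vik | 528.67 ; Sol | 486 ; Ravi | 675.5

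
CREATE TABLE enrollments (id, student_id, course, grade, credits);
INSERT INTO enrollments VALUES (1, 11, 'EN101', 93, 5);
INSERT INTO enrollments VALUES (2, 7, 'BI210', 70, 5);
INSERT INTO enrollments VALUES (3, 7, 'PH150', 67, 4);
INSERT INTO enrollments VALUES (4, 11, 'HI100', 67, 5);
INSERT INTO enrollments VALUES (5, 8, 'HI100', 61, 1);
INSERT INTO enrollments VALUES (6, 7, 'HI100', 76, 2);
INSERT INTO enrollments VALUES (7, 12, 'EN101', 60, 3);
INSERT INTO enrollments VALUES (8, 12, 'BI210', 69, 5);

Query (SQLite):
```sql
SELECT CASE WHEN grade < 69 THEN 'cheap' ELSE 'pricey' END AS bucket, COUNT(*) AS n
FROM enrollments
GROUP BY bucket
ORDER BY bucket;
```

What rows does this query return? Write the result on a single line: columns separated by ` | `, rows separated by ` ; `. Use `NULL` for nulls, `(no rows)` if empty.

cheap | 4 ; pricey | 4

Bucket rows by grade < 69 → 'cheap' else 'pricey'; count each bucket.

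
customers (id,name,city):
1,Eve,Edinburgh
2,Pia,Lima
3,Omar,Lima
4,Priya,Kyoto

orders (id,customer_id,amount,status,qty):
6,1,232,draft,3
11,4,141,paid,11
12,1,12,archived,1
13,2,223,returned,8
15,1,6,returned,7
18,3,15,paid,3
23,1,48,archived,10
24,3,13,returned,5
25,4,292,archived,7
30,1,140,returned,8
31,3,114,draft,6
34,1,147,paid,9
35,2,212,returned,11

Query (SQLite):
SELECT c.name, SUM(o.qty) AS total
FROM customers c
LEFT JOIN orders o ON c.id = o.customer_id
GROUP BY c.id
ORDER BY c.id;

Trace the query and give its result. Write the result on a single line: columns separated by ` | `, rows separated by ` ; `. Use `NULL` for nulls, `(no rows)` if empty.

Eve | 38 ; Pia | 19 ; Omar | 14 ; Priya | 18

LEFT JOIN keeps every customers row; unmatched ones get NULL for orders columns.
Group by customers.id and compute SUM(o.qty). SUM over an all-NULL group is NULL.
  1: ids {6, 12, 15, 23, 30, 34} → SUM(o.qty)=38
  2: ids {13, 35} → SUM(o.qty)=19
  3: ids {18, 24, 31} → SUM(o.qty)=14
  4: ids {11, 25} → SUM(o.qty)=18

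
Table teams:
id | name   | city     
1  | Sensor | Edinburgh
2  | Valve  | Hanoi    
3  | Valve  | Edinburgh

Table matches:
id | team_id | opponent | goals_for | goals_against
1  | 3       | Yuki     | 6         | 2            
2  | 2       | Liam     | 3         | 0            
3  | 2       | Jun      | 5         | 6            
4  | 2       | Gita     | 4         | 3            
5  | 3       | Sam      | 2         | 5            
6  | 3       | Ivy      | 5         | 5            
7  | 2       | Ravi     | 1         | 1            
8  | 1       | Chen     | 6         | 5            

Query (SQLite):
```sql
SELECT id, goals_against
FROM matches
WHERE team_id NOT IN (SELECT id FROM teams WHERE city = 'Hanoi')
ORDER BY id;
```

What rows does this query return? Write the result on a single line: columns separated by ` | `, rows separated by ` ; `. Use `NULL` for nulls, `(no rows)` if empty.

Inner query: teams.id where city = 'Hanoi'.
Outer: keep matches rows whose team_id is not in that set.
Inner query → {2}

1 | 2 ; 5 | 5 ; 6 | 5 ; 8 | 5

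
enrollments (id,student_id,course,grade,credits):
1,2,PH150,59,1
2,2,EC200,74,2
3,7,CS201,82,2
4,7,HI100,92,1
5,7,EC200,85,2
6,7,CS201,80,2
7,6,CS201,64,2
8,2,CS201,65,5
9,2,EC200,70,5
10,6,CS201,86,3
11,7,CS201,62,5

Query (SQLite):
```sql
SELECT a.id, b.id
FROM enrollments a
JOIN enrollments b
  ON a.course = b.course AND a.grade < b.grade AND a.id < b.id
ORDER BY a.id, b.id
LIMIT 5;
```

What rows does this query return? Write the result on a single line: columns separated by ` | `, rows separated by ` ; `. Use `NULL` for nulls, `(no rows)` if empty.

2 | 5 ; 3 | 10 ; 6 | 10 ; 7 | 8 ; 7 | 10

Pairs (a,b) with same course, a.grade < b.grade, a.id < b.id.
course groups: CS201:{3,6,7,8,10,11} EC200:{2,5,9} HI100:{4} PH150:{1}
Ordered by (a.id, b.id); first 5.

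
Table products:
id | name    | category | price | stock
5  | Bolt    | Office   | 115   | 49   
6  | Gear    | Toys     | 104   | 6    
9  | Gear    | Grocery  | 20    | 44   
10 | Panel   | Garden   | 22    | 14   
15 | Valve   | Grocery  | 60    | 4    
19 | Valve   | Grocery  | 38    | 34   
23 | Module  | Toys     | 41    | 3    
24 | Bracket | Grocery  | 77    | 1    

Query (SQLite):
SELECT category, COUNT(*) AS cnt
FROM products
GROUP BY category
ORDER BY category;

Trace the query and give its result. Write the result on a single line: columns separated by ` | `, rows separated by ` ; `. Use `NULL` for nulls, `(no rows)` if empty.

Partition products by category; compute COUNT(*) within each group.
  Garden: ids {10} → COUNT(*)=1
  Grocery: ids {9, 15, 19, 24} → COUNT(*)=4
  Office: ids {5} → COUNT(*)=1
  Toys: ids {6, 23} → COUNT(*)=2

Garden | 1 ; Grocery | 4 ; Office | 1 ; Toys | 2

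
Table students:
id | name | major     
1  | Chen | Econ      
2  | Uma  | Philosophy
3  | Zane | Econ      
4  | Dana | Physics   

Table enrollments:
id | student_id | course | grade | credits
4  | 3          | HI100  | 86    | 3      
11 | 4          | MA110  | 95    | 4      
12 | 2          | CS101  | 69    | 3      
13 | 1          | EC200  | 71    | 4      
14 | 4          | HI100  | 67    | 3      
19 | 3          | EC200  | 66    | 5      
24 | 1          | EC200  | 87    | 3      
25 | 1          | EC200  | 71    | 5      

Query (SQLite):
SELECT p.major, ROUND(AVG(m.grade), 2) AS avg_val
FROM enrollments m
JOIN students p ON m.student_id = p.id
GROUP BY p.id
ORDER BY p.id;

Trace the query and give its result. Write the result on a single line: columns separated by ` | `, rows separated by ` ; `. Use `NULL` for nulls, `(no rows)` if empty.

Join each enrollments row to its students via student_id.
Group joined rows by students.id; compute ROUND(AVG(m.grade), 2) per group.
  1: ids {13, 24, 25} → ROUND(AVG(m.grade), 2)=76.33
  2: ids {12} → ROUND(AVG(m.grade), 2)=69
  3: ids {4, 19} → ROUND(AVG(m.grade), 2)=76
  4: ids {11, 14} → ROUND(AVG(m.grade), 2)=81

Econ | 76.33 ; Philosophy | 69 ; Econ | 76 ; Physics | 81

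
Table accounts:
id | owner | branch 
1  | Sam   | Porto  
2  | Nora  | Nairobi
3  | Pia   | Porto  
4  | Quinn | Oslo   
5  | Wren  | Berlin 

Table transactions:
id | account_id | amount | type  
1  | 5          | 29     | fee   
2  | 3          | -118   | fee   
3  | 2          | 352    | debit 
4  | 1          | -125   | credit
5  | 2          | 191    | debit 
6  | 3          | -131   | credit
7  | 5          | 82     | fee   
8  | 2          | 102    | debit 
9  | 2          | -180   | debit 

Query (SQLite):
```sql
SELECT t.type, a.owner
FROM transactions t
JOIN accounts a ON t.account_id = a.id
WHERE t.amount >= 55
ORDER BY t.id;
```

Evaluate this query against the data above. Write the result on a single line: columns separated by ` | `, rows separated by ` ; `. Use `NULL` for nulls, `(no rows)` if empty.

debit | Nora ; debit | Nora ; fee | Wren ; debit | Nora

Each transactions row matches the accounts row where account_id = accounts.id.
Then keep rows with t.amount >= 55.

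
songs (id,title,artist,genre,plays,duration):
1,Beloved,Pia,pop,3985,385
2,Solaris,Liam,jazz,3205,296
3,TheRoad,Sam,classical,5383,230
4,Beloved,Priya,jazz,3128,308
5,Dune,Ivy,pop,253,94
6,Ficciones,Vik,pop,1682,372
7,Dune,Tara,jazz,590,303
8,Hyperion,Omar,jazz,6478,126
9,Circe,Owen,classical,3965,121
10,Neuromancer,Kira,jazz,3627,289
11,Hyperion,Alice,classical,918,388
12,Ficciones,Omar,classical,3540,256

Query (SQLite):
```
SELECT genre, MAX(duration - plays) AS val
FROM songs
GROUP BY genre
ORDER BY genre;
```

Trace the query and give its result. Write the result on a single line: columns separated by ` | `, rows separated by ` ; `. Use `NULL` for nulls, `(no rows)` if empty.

classical | -530 ; jazz | -287 ; pop | -159

For each row compute duration - plays.
Group by genre; take MAX of the expression per group.
  classical: ids {3, 9, 11, 12} → MAX(duration - plays)=-530
  jazz: ids {2, 4, 7, 8, 10} → MAX(duration - plays)=-287
  pop: ids {1, 5, 6} → MAX(duration - plays)=-159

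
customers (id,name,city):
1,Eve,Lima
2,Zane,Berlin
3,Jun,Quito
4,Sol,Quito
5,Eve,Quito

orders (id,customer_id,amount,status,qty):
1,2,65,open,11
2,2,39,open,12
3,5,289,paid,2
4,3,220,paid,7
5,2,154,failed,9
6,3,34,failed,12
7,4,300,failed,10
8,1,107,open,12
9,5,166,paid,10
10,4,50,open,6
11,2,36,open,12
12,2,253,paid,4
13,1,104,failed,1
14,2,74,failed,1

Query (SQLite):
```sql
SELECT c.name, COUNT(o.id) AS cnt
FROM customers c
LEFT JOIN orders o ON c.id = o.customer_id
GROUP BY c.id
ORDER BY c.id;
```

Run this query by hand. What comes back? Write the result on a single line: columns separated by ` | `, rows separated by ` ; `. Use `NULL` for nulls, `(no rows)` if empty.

Eve | 2 ; Zane | 6 ; Jun | 2 ; Sol | 2 ; Eve | 2

LEFT JOIN keeps every customers row; unmatched ones get NULL for orders columns.
Group by customers.id and compute COUNT(o.id). COUNT(col) of an all-NULL group is 0.
  1: ids {8, 13} → COUNT(o.id)=2
  2: ids {1, 2, 5, 11, 12, 14} → COUNT(o.id)=6
  3: ids {4, 6} → COUNT(o.id)=2
  4: ids {7, 10} → COUNT(o.id)=2
  5: ids {3, 9} → COUNT(o.id)=2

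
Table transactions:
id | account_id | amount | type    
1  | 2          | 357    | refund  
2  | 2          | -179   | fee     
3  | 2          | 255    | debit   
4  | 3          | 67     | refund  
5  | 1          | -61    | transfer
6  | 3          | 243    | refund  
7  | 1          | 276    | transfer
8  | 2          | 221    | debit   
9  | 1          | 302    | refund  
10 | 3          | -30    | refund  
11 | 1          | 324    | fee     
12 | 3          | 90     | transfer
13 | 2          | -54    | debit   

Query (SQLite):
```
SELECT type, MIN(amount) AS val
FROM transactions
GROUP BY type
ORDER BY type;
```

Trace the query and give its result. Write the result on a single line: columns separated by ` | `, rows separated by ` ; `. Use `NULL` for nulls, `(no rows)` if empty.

debit | -54 ; fee | -179 ; refund | -30 ; transfer | -61

Partition transactions by type; compute MIN(amount) within each group.
  debit: ids {3, 8, 13} → MIN(amount)=-54
  fee: ids {2, 11} → MIN(amount)=-179
  refund: ids {1, 4, 6, 9, 10} → MIN(amount)=-30
  transfer: ids {5, 7, 12} → MIN(amount)=-61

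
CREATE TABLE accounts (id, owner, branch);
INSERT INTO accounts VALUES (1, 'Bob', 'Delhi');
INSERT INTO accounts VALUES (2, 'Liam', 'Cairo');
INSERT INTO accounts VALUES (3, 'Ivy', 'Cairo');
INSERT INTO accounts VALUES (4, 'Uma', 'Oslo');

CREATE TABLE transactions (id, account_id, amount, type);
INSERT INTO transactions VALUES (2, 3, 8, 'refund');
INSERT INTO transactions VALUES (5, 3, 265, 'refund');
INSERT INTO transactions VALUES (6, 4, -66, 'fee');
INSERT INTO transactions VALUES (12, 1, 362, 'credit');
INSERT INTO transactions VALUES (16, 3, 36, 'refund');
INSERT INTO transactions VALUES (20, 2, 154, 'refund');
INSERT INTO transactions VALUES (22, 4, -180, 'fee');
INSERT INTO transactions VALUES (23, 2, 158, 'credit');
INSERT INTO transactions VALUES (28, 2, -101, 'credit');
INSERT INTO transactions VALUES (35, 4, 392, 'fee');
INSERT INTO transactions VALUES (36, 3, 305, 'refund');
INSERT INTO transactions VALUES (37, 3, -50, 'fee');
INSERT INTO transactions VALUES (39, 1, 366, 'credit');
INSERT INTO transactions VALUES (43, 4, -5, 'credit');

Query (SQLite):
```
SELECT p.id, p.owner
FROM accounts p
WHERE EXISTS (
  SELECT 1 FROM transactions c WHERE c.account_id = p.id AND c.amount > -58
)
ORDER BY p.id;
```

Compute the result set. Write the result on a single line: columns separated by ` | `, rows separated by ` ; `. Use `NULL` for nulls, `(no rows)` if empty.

1 | Bob ; 2 | Liam ; 3 | Ivy ; 4 | Uma

For each accounts row, check whether any transactions with matching account_id has amount > -58.
Keep rows where that is true.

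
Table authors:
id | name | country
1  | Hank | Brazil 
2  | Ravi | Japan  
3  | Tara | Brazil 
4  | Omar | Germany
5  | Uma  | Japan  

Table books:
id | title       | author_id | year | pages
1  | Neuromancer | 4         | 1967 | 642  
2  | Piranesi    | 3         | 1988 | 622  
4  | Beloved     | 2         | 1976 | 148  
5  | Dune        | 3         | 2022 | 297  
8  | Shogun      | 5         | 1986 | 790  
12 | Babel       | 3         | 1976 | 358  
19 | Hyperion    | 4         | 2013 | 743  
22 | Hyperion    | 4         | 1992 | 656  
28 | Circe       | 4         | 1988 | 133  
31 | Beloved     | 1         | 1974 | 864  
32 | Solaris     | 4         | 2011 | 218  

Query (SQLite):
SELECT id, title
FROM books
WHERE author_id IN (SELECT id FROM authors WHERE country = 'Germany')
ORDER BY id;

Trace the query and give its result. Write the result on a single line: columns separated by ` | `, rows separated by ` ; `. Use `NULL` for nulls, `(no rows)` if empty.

Inner query: authors.id where country = 'Germany'.
Outer: keep books rows whose author_id is in that set.
Inner query → {4}

1 | Neuromancer ; 19 | Hyperion ; 22 | Hyperion ; 28 | Circe ; 32 | Solaris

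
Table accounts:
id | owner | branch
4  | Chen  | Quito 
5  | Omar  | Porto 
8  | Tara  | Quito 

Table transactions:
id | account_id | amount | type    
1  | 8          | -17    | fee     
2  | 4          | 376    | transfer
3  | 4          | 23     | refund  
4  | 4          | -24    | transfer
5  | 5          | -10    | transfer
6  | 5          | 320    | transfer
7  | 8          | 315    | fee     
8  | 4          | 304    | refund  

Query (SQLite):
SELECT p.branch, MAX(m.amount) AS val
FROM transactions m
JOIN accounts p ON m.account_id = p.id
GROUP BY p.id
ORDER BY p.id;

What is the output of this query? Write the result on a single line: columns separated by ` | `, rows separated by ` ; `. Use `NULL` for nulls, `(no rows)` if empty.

Quito | 376 ; Porto | 320 ; Quito | 315

Join each transactions row to its accounts via account_id.
Group joined rows by accounts.id; compute MAX(m.amount) per group.
  4: ids {2, 3, 4, 8} → MAX(m.amount)=376
  5: ids {5, 6} → MAX(m.amount)=320
  8: ids {1, 7} → MAX(m.amount)=315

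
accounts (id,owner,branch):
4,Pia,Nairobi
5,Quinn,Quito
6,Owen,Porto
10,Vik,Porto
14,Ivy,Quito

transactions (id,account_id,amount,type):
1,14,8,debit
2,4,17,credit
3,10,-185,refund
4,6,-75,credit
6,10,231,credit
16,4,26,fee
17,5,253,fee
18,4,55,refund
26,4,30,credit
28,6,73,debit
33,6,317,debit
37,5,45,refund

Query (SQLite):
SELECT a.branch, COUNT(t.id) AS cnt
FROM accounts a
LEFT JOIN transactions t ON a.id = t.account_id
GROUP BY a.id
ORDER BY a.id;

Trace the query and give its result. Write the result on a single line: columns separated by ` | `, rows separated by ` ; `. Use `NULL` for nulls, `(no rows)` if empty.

LEFT JOIN keeps every accounts row; unmatched ones get NULL for transactions columns.
Group by accounts.id and compute COUNT(t.id). COUNT(col) of an all-NULL group is 0.
  4: ids {2, 16, 18, 26} → COUNT(t.id)=4
  5: ids {17, 37} → COUNT(t.id)=2
  6: ids {4, 28, 33} → COUNT(t.id)=3
  10: ids {3, 6} → COUNT(t.id)=2
  14: ids {1} → COUNT(t.id)=1

Nairobi | 4 ; Quito | 2 ; Porto | 3 ; Porto | 2 ; Quito | 1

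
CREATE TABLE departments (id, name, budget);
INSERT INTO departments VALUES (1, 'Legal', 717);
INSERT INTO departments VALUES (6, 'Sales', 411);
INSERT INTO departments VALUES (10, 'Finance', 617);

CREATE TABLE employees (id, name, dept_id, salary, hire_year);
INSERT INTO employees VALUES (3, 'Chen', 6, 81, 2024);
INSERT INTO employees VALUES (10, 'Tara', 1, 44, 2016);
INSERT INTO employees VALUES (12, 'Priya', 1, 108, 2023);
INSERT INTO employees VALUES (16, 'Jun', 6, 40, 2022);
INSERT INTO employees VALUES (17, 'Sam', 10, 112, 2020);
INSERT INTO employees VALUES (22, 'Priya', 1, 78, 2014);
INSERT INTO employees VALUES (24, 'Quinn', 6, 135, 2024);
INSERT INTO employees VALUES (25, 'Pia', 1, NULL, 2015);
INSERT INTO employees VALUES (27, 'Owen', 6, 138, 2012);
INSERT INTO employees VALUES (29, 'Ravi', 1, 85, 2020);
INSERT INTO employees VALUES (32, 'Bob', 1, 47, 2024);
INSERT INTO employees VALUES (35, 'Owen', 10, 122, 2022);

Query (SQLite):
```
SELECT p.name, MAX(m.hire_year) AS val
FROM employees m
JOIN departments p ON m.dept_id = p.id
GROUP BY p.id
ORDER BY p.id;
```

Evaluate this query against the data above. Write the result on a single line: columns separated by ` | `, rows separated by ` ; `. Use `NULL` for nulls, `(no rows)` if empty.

Join each employees row to its departments via dept_id.
Group joined rows by departments.id; compute MAX(m.hire_year) per group.
  1: ids {10, 12, 22, 25, 29, 32} → MAX(m.hire_year)=2024
  6: ids {3, 16, 24, 27} → MAX(m.hire_year)=2024
  10: ids {17, 35} → MAX(m.hire_year)=2022

Legal | 2024 ; Sales | 2024 ; Finance | 2022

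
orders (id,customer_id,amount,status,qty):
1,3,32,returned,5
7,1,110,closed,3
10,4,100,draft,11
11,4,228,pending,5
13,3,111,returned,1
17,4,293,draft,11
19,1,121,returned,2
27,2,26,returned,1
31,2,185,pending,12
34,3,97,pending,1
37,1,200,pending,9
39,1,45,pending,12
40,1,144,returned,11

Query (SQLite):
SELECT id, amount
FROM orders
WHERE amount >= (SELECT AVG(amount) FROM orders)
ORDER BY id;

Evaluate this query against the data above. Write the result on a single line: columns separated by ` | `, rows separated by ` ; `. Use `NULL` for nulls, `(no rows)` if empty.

Scalar subquery: AVG(amount) over all orders rows = 130.153846 (≈; comparison uses full precision).
Keep rows where amount >= that value.

11 | 228 ; 17 | 293 ; 31 | 185 ; 37 | 200 ; 40 | 144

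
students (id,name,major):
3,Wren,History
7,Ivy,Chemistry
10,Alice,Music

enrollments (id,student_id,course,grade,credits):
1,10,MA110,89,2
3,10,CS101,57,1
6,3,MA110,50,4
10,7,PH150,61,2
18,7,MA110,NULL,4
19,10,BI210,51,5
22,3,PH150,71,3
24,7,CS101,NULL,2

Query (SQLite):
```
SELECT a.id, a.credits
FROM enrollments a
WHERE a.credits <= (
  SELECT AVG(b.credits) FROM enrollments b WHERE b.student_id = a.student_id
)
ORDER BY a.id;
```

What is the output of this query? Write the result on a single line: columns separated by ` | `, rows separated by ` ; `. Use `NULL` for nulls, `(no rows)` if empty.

1 | 2 ; 3 | 1 ; 10 | 2 ; 22 | 3 ; 24 | 2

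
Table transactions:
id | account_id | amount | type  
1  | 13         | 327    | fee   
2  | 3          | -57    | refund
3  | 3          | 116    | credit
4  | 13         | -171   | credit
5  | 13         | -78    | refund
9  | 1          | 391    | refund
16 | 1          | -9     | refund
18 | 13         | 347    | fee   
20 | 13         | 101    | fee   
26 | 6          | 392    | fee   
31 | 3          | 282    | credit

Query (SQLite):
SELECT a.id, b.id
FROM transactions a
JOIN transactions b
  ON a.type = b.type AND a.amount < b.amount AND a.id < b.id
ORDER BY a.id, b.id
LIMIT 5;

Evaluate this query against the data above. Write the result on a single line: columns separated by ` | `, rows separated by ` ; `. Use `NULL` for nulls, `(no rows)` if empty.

Pairs (a,b) with same type, a.amount < b.amount, a.id < b.id.
type groups: credit:{3,4,31} fee:{1,18,20,26} refund:{2,5,9,16}
Ordered by (a.id, b.id); first 5.

1 | 18 ; 1 | 26 ; 2 | 9 ; 2 | 16 ; 3 | 31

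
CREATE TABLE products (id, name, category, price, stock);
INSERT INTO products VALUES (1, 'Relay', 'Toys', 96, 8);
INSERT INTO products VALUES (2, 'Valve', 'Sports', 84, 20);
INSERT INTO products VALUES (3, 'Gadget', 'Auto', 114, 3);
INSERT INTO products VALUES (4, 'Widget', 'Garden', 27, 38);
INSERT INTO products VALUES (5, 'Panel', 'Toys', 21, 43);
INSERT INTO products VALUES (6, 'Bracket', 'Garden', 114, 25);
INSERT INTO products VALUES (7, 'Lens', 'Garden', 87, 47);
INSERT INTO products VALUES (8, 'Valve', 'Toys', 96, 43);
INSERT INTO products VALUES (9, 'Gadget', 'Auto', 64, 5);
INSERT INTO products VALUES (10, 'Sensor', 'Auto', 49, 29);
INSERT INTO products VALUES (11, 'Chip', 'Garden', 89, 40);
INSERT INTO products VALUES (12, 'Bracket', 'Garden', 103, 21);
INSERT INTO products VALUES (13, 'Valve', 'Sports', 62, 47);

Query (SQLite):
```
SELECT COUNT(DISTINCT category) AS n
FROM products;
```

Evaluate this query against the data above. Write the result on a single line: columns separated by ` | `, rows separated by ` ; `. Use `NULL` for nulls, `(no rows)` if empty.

Count distinct non-NULL category values.

4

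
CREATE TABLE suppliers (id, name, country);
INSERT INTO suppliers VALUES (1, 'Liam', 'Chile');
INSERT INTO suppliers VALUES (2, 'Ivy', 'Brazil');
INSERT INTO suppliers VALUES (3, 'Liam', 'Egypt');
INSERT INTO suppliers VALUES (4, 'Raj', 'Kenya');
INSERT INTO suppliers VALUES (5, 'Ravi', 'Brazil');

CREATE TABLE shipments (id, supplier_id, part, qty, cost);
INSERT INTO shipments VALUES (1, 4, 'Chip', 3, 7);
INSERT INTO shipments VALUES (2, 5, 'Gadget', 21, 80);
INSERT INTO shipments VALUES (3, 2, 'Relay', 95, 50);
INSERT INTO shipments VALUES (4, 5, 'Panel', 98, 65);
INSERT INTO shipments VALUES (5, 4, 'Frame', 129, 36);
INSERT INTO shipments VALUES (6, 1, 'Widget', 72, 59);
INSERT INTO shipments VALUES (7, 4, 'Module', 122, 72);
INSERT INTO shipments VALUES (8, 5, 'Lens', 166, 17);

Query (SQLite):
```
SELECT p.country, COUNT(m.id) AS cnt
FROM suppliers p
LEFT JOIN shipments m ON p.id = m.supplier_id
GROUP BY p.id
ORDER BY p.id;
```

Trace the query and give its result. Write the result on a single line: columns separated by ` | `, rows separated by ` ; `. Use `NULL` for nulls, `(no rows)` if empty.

Chile | 1 ; Brazil | 1 ; Egypt | 0 ; Kenya | 3 ; Brazil | 3

LEFT JOIN keeps every suppliers row; unmatched ones get NULL for shipments columns.
Group by suppliers.id and compute COUNT(m.id). COUNT(col) of an all-NULL group is 0.
  1: ids {6} → COUNT(m.id)=1
  2: ids {3} → COUNT(m.id)=1
  3: ids {—} → COUNT(m.id)=0
  4: ids {1, 5, 7} → COUNT(m.id)=3
  5: ids {2, 4, 8} → COUNT(m.id)=3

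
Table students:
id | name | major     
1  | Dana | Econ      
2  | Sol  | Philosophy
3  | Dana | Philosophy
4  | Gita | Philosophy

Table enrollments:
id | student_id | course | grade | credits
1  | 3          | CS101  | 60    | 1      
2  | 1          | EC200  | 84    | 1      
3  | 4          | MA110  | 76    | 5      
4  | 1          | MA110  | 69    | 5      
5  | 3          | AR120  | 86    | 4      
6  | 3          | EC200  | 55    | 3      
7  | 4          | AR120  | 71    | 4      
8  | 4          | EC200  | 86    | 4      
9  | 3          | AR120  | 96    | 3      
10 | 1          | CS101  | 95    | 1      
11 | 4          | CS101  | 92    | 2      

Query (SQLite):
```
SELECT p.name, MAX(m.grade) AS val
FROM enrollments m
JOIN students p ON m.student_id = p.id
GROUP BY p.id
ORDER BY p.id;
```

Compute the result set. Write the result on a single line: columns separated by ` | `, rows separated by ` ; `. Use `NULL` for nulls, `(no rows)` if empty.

Dana | 95 ; Dana | 96 ; Gita | 92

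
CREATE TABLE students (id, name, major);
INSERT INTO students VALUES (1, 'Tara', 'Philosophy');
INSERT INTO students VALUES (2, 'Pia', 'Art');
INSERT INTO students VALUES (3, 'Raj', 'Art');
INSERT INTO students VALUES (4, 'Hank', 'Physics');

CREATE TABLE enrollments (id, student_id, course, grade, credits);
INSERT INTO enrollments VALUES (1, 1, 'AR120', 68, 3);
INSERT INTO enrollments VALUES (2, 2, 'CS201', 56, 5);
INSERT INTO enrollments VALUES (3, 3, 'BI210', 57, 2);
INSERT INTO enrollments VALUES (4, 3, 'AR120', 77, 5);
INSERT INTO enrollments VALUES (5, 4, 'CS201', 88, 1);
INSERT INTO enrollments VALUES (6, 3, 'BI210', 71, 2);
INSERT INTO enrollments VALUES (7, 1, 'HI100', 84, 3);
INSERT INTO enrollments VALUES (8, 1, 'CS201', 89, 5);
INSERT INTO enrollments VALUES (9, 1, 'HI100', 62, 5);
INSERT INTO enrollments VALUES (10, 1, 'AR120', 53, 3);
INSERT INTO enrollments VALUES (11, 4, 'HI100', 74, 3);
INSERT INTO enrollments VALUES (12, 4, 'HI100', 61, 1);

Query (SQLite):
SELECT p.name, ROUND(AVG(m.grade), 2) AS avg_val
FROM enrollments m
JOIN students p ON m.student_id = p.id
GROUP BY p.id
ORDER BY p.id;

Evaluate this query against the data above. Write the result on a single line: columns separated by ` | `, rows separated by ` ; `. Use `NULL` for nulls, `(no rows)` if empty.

Tara | 71.2 ; Pia | 56 ; Raj | 68.33 ; Hank | 74.33

Join each enrollments row to its students via student_id.
Group joined rows by students.id; compute ROUND(AVG(m.grade), 2) per group.
  1: ids {1, 7, 8, 9, 10} → ROUND(AVG(m.grade), 2)=71.2
  2: ids {2} → ROUND(AVG(m.grade), 2)=56
  3: ids {3, 4, 6} → ROUND(AVG(m.grade), 2)=68.33
  4: ids {5, 11, 12} → ROUND(AVG(m.grade), 2)=74.33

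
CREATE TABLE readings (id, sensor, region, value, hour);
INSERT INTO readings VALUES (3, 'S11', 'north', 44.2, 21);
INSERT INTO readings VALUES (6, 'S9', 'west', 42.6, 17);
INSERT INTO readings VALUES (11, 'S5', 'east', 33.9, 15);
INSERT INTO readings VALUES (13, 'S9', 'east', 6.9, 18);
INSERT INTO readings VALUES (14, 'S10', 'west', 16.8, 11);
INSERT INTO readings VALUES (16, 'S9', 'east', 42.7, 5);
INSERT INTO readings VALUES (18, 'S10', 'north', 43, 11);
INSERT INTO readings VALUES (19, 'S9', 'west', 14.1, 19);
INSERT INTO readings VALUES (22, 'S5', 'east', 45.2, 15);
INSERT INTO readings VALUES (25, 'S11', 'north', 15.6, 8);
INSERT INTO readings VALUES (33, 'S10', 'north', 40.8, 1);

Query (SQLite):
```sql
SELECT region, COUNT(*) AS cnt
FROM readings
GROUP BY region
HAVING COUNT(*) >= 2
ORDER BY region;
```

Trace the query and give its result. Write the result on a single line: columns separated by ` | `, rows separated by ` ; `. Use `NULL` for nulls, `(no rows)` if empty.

Partition readings by region; compute COUNT(*) within each group.
HAVING: keep groups with count ≥ 2.
  east: ids {11, 13, 16, 22} → COUNT(*)=4
  north: ids {3, 18, 25, 33} → COUNT(*)=4
  west: ids {6, 14, 19} → COUNT(*)=3

east | 4 ; north | 4 ; west | 3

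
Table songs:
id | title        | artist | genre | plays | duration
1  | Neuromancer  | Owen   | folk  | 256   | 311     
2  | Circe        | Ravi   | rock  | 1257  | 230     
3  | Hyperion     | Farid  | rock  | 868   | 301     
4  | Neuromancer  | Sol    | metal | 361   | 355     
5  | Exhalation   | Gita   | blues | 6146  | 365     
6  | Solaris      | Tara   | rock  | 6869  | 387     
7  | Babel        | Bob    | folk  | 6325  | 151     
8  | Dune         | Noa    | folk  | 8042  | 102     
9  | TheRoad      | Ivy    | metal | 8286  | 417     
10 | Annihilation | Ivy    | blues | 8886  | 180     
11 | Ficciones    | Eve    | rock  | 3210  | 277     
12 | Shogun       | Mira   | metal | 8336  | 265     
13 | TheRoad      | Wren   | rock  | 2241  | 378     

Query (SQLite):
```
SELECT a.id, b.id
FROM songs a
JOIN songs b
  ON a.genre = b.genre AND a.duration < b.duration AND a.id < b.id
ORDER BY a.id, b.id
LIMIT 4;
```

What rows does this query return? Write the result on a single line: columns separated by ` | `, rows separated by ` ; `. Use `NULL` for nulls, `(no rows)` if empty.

Pairs (a,b) with same genre, a.duration < b.duration, a.id < b.id.
genre groups: blues:{5,10} folk:{1,7,8} metal:{4,9,12} rock:{2,3,6,11,13}
Ordered by (a.id, b.id); first 4.

2 | 3 ; 2 | 6 ; 2 | 11 ; 2 | 13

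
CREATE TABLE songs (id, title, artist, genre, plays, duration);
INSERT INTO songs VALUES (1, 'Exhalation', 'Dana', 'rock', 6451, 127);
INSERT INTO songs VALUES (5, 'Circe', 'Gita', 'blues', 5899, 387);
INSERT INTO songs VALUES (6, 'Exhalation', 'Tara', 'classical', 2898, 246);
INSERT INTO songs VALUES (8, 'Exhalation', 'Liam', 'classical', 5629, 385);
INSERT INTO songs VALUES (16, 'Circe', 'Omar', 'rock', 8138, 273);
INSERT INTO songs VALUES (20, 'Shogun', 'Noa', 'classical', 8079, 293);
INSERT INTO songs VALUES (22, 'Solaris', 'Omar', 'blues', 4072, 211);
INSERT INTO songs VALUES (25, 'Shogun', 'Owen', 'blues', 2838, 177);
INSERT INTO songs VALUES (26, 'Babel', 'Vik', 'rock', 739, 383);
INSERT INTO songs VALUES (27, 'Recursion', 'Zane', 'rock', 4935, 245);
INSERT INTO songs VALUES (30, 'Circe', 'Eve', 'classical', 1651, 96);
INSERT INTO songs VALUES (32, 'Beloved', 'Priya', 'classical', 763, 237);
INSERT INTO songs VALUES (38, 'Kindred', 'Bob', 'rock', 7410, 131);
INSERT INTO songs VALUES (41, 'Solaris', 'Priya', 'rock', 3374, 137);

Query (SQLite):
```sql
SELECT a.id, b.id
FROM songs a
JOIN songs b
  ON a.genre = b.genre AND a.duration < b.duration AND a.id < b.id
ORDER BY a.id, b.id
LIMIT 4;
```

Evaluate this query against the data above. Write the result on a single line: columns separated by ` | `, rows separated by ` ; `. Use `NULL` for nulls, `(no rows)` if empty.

Pairs (a,b) with same genre, a.duration < b.duration, a.id < b.id.
genre groups: blues:{5,22,25} classical:{6,8,20,30,32} rock:{1,16,26,27,38,41}
Ordered by (a.id, b.id); first 4.

1 | 16 ; 1 | 26 ; 1 | 27 ; 1 | 38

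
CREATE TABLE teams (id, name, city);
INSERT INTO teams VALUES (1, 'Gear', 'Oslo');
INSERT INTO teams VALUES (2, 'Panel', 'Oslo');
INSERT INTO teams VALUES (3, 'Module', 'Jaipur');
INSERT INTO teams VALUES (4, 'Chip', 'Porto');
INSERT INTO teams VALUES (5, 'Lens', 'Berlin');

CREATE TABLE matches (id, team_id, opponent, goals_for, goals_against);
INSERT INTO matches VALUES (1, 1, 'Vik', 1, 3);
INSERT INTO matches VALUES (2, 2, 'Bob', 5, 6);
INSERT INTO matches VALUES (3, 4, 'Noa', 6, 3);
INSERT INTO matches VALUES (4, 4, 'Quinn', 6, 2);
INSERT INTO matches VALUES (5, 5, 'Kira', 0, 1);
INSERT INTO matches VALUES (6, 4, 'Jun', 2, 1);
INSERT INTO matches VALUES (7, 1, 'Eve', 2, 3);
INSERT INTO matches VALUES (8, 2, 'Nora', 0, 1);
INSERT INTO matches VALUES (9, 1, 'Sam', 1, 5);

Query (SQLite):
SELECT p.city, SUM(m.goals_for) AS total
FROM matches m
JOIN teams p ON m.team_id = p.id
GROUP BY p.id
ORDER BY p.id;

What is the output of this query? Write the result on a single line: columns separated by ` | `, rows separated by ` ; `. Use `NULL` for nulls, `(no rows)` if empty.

Oslo | 4 ; Oslo | 5 ; Porto | 14 ; Berlin | 0

Join each matches row to its teams via team_id.
Group joined rows by teams.id; compute SUM(m.goals_for) per group.
  1: ids {1, 7, 9} → SUM(m.goals_for)=4
  2: ids {2, 8} → SUM(m.goals_for)=5
  4: ids {3, 4, 6} → SUM(m.goals_for)=14
  5: ids {5} → SUM(m.goals_for)=0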